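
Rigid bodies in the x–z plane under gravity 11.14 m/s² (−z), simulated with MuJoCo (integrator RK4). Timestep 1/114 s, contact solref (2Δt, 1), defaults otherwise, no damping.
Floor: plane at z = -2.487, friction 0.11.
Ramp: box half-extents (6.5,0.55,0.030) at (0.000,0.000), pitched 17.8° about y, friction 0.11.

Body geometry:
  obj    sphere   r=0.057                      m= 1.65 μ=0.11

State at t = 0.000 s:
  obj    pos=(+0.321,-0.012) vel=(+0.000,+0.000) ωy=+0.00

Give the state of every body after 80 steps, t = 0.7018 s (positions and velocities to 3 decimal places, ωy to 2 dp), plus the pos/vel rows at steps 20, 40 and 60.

State at t = 0.7018 s:
  obj    pos=(+0.892,-0.195) vel=(+1.626,-0.522) ωy=+29.93

Key-timestep trajectory:
   step    t(s)  obj.x    obj.z    obj.vx   obj.vz 
     20  0.1754   +0.357  -0.023  +0.407  -0.131
     40  0.3509   +0.464  -0.058  +0.813  -0.261
     60  0.5263   +0.642  -0.115  +1.219  -0.391


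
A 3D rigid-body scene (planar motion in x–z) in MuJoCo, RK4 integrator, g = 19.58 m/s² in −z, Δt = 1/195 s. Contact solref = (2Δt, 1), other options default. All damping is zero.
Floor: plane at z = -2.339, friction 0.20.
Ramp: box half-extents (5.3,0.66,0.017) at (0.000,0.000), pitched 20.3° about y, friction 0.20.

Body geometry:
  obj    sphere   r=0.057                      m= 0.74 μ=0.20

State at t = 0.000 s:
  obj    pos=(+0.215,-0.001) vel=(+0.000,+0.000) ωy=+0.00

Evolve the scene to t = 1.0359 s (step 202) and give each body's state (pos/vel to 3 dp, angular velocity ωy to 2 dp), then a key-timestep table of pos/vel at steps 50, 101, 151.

State at t = 1.0359 s:
  obj    pos=(+2.657,-0.904) vel=(+4.714,-1.744) ωy=+88.17

Key-timestep trajectory:
   step    t(s)  obj.x    obj.z    obj.vx   obj.vz 
     50  0.2564   +0.365  -0.056  +1.167  -0.432
    101  0.5179   +0.826  -0.227  +2.357  -0.872
    151  0.7744   +1.580  -0.505  +3.524  -1.304


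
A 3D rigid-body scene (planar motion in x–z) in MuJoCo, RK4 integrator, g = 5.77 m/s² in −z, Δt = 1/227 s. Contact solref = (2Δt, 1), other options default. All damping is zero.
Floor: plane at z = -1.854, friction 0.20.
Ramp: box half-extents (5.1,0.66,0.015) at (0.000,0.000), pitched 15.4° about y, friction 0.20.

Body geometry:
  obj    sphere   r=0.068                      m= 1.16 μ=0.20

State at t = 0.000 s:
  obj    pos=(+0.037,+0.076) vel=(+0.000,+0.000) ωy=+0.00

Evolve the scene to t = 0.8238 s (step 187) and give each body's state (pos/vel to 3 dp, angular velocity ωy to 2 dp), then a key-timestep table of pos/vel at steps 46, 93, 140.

State at t = 0.8238 s:
  obj    pos=(+0.395,-0.023) vel=(+0.869,-0.239) ωy=+13.26

Key-timestep trajectory:
   step    t(s)  obj.x    obj.z    obj.vx   obj.vz 
     46  0.2026   +0.059  +0.070  +0.214  -0.059
     93  0.4097   +0.126  +0.052  +0.432  -0.119
    140  0.6167   +0.238  +0.021  +0.651  -0.179


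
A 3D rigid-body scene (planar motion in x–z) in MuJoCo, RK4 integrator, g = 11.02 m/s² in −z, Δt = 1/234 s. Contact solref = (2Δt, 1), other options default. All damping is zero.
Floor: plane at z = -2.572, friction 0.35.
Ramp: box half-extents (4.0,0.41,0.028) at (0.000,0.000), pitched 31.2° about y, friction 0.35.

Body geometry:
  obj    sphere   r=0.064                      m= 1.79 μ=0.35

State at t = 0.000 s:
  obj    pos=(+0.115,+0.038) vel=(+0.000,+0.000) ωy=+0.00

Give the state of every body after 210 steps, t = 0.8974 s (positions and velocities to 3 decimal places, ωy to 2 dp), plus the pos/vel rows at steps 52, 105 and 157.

State at t = 0.8974 s:
  obj    pos=(+1.520,-0.813) vel=(+3.130,-1.896) ωy=+57.17

Key-timestep trajectory:
   step    t(s)  obj.x    obj.z    obj.vx   obj.vz 
     52  0.2222   +0.201  -0.014  +0.775  -0.470
    105  0.4487   +0.466  -0.175  +1.565  -0.948
    157  0.6709   +0.900  -0.438  +2.340  -1.417


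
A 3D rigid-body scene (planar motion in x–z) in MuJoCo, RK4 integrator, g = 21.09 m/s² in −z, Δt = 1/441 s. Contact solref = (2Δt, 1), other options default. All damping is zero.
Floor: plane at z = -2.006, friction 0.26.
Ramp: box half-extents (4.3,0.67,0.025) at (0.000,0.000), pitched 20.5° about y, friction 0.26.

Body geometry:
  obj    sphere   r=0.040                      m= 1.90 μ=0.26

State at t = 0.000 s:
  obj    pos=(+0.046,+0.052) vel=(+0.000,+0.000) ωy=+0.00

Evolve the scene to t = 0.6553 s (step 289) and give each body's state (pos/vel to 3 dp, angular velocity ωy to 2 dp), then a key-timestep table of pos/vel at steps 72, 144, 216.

State at t = 0.6553 s:
  obj    pos=(+1.107,-0.345) vel=(+3.238,-1.211) ωy=+86.42

Key-timestep trajectory:
   step    t(s)  obj.x    obj.z    obj.vx   obj.vz 
     72  0.1633   +0.112  +0.028  +0.807  -0.302
    144  0.3265   +0.310  -0.046  +1.614  -0.603
    216  0.4898   +0.639  -0.169  +2.420  -0.905


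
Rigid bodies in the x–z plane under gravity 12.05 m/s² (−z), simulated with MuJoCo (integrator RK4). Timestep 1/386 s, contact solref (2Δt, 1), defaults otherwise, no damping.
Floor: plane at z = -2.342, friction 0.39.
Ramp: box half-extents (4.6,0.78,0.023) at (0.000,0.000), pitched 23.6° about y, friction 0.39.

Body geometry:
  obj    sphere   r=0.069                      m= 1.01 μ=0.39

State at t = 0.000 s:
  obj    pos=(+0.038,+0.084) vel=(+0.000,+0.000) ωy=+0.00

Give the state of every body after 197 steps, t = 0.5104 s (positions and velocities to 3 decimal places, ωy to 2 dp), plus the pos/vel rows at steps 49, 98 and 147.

State at t = 0.5104 s:
  obj    pos=(+0.449,-0.096) vel=(+1.612,-0.704) ωy=+25.48

Key-timestep trajectory:
   step    t(s)  obj.x    obj.z    obj.vx   obj.vz 
     49  0.1269   +0.063  +0.073  +0.401  -0.175
     98  0.2539   +0.140  +0.039  +0.802  -0.350
    147  0.3808   +0.267  -0.016  +1.203  -0.525


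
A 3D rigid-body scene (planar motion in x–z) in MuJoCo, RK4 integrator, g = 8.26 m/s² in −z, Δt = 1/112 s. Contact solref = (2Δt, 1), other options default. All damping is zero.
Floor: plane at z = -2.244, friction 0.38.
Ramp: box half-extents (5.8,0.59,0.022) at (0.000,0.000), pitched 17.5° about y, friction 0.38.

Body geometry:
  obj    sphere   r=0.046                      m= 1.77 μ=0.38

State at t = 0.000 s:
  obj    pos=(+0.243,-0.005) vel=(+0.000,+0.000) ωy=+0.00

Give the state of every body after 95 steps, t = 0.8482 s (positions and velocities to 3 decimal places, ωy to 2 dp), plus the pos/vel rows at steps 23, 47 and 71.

State at t = 0.8482 s:
  obj    pos=(+0.852,-0.197) vel=(+1.435,-0.452) ωy=+32.70

Key-timestep trajectory:
   step    t(s)  obj.x    obj.z    obj.vx   obj.vz 
     23  0.2054   +0.279  -0.017  +0.348  -0.110
     47  0.4196   +0.392  -0.052  +0.710  -0.224
     71  0.6339   +0.583  -0.113  +1.073  -0.338


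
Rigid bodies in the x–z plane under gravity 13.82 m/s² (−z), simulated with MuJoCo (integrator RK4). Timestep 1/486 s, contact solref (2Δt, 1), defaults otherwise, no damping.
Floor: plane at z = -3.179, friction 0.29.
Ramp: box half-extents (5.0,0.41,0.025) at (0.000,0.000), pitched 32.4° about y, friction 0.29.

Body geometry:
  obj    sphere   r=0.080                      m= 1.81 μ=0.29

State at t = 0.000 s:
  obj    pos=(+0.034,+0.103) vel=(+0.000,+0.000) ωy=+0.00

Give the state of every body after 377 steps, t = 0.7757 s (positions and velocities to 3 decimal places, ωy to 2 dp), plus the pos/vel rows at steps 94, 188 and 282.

State at t = 0.7757 s:
  obj    pos=(+1.378,-0.750) vel=(+3.464,-2.199) ωy=+51.28

Key-timestep trajectory:
   step    t(s)  obj.x    obj.z    obj.vx   obj.vz 
     94  0.1934   +0.118  +0.050  +0.864  -0.548
    188  0.3868   +0.368  -0.109  +1.728  -1.096
    282  0.5802   +0.786  -0.374  +2.592  -1.645


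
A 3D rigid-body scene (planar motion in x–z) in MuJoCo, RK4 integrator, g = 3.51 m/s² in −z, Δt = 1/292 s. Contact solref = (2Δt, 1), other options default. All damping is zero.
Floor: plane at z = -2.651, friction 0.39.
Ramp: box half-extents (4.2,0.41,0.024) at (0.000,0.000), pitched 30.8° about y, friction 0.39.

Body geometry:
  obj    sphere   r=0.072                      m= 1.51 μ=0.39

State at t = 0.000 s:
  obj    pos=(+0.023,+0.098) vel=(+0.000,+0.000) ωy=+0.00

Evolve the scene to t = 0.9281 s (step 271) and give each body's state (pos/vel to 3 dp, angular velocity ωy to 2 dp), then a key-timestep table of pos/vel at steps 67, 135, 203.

State at t = 0.9281 s:
  obj    pos=(+0.498,-0.185) vel=(+1.023,-0.610) ωy=+16.55

Key-timestep trajectory:
   step    t(s)  obj.x    obj.z    obj.vx   obj.vz 
     67  0.2295   +0.052  +0.081  +0.253  -0.151
    135  0.4623   +0.141  +0.028  +0.510  -0.304
    203  0.6952   +0.290  -0.061  +0.767  -0.457


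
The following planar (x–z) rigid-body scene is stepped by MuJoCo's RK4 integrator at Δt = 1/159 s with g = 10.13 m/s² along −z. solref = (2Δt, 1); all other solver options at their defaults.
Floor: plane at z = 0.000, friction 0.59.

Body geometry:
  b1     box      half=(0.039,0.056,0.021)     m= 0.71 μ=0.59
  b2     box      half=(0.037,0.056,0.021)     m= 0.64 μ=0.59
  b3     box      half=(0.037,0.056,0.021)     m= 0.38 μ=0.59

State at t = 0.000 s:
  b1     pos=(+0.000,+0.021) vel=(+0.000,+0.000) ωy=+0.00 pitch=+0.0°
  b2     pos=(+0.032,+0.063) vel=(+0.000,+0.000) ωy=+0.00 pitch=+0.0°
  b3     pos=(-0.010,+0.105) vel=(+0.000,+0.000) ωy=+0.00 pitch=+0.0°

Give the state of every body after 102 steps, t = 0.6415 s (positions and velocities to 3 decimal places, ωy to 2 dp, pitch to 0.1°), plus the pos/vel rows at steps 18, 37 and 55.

State at t = 0.6415 s:
  b1     pos=(+0.000,+0.021) vel=(+0.000,+0.000) ωy=+0.00 pitch=+0.0°
  b2     pos=(+0.032,+0.063) vel=(+0.000,+0.000) ωy=+0.00 pitch=+0.0°
  b3     pos=(-0.096,+0.021) vel=(+0.000,+0.000) ωy=+0.00 pitch=+180.0°

Key-timestep trajectory:
   step    t(s)  b1.x    b1.z    b1.vx   b1.vz   b2.x    b2.z    b2.vx   b2.vz   b3.x    b3.z    b3.vx   b3.vz 
     18  0.1132   +0.000  +0.021  +0.000  +0.000   +0.032  +0.063  +0.000  +0.000   -0.017  +0.102  -0.138  -0.115
     37  0.2327   +0.000  +0.021  +0.000  +0.000   +0.032  +0.063  +0.000  +0.000   -0.047  +0.078  -0.394  -0.093
     55  0.3459   +0.000  +0.021  +0.000  +0.000   +0.032  +0.063  +0.000  +0.000   -0.094  +0.020  -0.462  -0.718


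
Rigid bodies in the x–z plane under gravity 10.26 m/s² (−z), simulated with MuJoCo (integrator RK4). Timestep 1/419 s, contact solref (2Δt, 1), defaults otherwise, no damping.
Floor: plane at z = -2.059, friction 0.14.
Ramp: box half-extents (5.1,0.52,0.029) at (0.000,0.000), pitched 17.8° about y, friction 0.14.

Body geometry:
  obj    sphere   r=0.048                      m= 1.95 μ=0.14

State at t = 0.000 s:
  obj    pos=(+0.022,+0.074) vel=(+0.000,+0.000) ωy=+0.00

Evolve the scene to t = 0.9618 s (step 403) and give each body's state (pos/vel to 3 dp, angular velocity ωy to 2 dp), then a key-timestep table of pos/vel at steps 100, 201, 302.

State at t = 0.9618 s:
  obj    pos=(+1.009,-0.243) vel=(+2.052,-0.659) ωy=+44.89

Key-timestep trajectory:
   step    t(s)  obj.x    obj.z    obj.vx   obj.vz 
    100  0.2387   +0.083  +0.054  +0.509  -0.163
    201  0.4797   +0.267  -0.005  +1.023  -0.329
    302  0.7208   +0.576  -0.104  +1.538  -0.494


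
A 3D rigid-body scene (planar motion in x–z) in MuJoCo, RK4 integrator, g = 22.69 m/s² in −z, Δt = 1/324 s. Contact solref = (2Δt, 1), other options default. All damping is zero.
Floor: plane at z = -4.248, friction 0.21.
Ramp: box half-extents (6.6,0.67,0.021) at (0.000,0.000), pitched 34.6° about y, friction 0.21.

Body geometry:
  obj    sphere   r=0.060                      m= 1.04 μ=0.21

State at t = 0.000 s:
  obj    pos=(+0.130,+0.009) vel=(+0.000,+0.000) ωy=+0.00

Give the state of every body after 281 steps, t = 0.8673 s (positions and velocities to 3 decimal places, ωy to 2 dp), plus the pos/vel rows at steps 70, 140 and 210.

State at t = 0.8673 s:
  obj    pos=(+2.979,-1.957) vel=(+6.570,-4.533) ωy=+133.00

Key-timestep trajectory:
   step    t(s)  obj.x    obj.z    obj.vx   obj.vz 
     70  0.2160   +0.307  -0.113  +1.637  -1.129
    140  0.4321   +0.837  -0.479  +3.274  -2.258
    210  0.6481   +1.721  -1.089  +4.910  -3.387


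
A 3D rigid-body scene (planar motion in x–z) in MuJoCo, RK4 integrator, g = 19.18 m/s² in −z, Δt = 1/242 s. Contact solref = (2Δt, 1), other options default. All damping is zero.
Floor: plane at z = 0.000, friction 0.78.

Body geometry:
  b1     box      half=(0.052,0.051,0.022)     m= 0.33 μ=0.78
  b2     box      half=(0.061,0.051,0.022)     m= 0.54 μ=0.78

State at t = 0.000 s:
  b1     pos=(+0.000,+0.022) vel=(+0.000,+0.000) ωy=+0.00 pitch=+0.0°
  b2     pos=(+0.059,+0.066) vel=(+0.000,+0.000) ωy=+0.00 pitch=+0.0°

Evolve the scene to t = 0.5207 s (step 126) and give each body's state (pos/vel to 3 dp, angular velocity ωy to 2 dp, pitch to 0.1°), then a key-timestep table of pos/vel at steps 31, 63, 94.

State at t = 0.5207 s:
  b1     pos=(-0.001,+0.022) vel=(-0.001,+0.000) ωy=+0.00 pitch=+0.0°
  b2     pos=(+0.071,+0.056) vel=(+0.000,-0.001) ωy=-0.03 pitch=+40.5°

Key-timestep trajectory:
   step    t(s)  b1.x    b1.z    b1.vx   b1.vz   b2.x    b2.z    b2.vx   b2.vz 
     31  0.1281   +0.000  +0.022  +0.000  +0.001   +0.072  +0.056  +0.178  -0.027
     63  0.2603   +0.000  +0.022  -0.002  +0.000   +0.071  +0.056  -0.006  +0.003
     94  0.3884   +0.000  +0.022  -0.001  +0.000   +0.071  +0.056  +0.000  -0.001


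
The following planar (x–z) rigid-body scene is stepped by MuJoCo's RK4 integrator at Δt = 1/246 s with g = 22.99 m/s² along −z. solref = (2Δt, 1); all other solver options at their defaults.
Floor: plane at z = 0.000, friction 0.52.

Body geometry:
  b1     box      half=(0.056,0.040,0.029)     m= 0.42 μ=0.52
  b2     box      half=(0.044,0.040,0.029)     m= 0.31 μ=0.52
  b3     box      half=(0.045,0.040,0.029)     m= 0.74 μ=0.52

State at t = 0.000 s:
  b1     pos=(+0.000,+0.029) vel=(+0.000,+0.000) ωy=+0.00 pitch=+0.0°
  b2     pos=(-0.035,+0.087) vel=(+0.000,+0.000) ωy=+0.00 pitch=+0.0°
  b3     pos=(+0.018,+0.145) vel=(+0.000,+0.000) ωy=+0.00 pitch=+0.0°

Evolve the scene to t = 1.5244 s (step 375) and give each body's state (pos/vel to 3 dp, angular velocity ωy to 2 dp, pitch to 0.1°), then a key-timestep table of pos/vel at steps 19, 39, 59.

State at t = 1.5244 s:
  b1     pos=(+0.000,+0.029) vel=(+0.000,+0.000) ωy=+0.00 pitch=+0.0°
  b2     pos=(-0.035,+0.087) vel=(+0.000,+0.000) ωy=+0.00 pitch=+0.0°
  b3     pos=(+0.128,+0.029) vel=(+0.000,+0.000) ωy=+0.00 pitch=+180.0°

Key-timestep trajectory:
   step    t(s)  b1.x    b1.z    b1.vx   b1.vz   b2.x    b2.z    b2.vx   b2.vz   b3.x    b3.z    b3.vx   b3.vz 
     19  0.0772   +0.000  +0.029  -0.001  +0.000   -0.035  +0.087  -0.002  +0.000   +0.028  +0.139  +0.279  -0.223
     39  0.1585   +0.000  +0.029  -0.001  +0.000   -0.035  +0.087  +0.000  +0.000   +0.065  +0.101  +0.741  -0.173
     59  0.2398   +0.000  +0.029  +0.000  +0.000   -0.035  +0.087  +0.000  +0.000   +0.127  +0.028  +0.737  -1.279


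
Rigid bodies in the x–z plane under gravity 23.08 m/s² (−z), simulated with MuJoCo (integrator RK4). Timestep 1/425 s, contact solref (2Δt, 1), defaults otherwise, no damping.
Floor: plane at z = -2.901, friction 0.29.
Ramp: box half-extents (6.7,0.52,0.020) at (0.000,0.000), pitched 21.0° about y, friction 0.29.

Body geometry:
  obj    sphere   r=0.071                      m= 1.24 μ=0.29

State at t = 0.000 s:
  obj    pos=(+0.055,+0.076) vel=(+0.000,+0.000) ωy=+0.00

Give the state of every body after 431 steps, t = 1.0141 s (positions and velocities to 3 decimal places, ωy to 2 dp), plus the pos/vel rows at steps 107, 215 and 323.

State at t = 1.0141 s:
  obj    pos=(+2.891,-1.012) vel=(+5.593,-2.147) ωy=+84.38

Key-timestep trajectory:
   step    t(s)  obj.x    obj.z    obj.vx   obj.vz 
    107  0.2518   +0.230  +0.009  +1.389  -0.533
    215  0.5059   +0.761  -0.195  +2.790  -1.071
    323  0.7600   +1.648  -0.535  +4.192  -1.609


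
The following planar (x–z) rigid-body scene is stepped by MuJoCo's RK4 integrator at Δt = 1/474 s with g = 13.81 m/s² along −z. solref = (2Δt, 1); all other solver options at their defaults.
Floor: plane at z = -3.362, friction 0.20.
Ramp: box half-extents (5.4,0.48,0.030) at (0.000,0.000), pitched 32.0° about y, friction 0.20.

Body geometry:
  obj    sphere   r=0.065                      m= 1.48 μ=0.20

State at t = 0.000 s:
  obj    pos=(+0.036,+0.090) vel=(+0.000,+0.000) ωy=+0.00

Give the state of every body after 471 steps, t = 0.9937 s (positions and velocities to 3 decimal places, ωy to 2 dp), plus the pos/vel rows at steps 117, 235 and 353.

State at t = 0.9937 s:
  obj    pos=(+2.225,-1.278) vel=(+4.405,-2.753) ωy=+79.90

Key-timestep trajectory:
   step    t(s)  obj.x    obj.z    obj.vx   obj.vz 
    117  0.2468   +0.171  +0.005  +1.094  -0.684
    235  0.4958   +0.581  -0.251  +2.198  -1.373
    353  0.7447   +1.265  -0.679  +3.302  -2.063


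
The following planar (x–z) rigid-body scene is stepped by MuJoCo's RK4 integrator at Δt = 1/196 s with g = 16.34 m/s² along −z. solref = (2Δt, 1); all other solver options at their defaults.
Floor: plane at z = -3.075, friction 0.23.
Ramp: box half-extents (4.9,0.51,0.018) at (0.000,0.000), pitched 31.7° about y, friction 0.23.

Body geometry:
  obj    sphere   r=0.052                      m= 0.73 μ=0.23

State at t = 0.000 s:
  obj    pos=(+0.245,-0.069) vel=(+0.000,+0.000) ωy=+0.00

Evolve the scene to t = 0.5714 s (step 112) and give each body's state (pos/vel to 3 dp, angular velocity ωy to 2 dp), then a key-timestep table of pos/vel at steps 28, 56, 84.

State at t = 0.5714 s:
  obj    pos=(+1.097,-0.595) vel=(+2.982,-1.842) ωy=+67.36

Key-timestep trajectory:
   step    t(s)  obj.x    obj.z    obj.vx   obj.vz 
     28  0.1429   +0.298  -0.102  +0.746  -0.461
     56  0.2857   +0.458  -0.201  +1.491  -0.921
     84  0.4286   +0.724  -0.365  +2.237  -1.381


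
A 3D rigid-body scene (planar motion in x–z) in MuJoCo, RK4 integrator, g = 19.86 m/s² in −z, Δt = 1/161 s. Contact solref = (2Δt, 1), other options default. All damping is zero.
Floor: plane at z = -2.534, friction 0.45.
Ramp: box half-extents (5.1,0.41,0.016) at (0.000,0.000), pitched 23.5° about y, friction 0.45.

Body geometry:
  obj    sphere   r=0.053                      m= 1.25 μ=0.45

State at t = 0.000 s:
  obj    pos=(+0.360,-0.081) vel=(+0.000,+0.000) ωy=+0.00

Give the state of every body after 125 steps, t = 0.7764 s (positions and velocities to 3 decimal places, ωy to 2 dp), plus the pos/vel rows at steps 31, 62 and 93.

State at t = 0.7764 s:
  obj    pos=(+1.923,-0.761) vel=(+4.027,-1.751) ωy=+82.85

Key-timestep trajectory:
   step    t(s)  obj.x    obj.z    obj.vx   obj.vz 
     31  0.1925   +0.456  -0.123  +0.999  -0.434
     62  0.3851   +0.745  -0.249  +1.997  -0.869
     93  0.5776   +1.225  -0.458  +2.996  -1.303


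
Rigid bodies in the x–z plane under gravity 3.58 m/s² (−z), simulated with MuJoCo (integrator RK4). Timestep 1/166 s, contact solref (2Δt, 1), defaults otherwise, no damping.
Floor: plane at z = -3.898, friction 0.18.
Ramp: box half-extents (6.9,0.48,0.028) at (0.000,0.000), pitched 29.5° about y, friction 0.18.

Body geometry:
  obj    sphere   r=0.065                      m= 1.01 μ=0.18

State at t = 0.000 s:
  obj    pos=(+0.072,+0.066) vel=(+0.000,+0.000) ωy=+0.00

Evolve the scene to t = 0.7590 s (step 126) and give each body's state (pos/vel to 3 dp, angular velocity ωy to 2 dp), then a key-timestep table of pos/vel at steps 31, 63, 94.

State at t = 0.7590 s:
  obj    pos=(+0.388,-0.113) vel=(+0.832,-0.471) ωy=+14.70

Key-timestep trajectory:
   step    t(s)  obj.x    obj.z    obj.vx   obj.vz 
     31  0.1867   +0.091  +0.055  +0.205  -0.116
     63  0.3795   +0.151  +0.021  +0.416  -0.235
     94  0.5663   +0.248  -0.033  +0.621  -0.351


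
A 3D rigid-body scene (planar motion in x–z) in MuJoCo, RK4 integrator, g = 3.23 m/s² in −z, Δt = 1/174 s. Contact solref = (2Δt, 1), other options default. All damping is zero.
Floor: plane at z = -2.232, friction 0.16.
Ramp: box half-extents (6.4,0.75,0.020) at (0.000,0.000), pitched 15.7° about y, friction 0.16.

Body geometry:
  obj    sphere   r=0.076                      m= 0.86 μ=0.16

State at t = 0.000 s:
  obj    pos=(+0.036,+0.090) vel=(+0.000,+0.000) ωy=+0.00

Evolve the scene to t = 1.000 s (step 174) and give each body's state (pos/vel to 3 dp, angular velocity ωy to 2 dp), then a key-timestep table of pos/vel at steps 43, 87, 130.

State at t = 1.000 s:
  obj    pos=(+0.336,+0.005) vel=(+0.601,-0.169) ωy=+8.21

Key-timestep trajectory:
   step    t(s)  obj.x    obj.z    obj.vx   obj.vz 
     43  0.2471   +0.054  +0.084  +0.149  -0.042
     87  0.5000   +0.111  +0.068  +0.301  -0.084
    130  0.7471   +0.204  +0.042  +0.449  -0.126


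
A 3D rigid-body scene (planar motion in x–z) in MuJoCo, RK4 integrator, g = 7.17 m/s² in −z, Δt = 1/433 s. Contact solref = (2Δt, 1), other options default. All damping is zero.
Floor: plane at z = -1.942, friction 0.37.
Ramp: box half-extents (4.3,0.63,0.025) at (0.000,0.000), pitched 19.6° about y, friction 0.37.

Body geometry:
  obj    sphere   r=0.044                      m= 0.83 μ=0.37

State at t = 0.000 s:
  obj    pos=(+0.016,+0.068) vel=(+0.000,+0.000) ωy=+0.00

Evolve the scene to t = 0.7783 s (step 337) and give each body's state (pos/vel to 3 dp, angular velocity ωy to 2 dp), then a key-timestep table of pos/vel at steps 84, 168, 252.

State at t = 0.7783 s:
  obj    pos=(+0.506,-0.107) vel=(+1.260,-0.449) ωy=+30.39

Key-timestep trajectory:
   step    t(s)  obj.x    obj.z    obj.vx   obj.vz 
     84  0.1940   +0.046  +0.057  +0.314  -0.112
    168  0.3880   +0.138  +0.024  +0.628  -0.224
    252  0.5820   +0.290  -0.030  +0.942  -0.335


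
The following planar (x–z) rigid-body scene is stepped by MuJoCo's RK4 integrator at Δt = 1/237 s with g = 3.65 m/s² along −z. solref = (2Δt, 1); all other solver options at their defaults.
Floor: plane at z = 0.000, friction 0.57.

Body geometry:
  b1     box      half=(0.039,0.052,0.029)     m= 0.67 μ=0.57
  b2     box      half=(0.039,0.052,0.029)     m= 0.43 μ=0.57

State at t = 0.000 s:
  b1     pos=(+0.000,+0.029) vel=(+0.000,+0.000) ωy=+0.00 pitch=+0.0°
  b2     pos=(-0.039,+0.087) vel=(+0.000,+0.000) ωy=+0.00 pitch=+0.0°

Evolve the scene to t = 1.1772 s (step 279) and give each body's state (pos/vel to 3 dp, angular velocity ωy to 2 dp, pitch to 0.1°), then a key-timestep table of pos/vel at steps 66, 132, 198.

State at t = 1.1772 s:
  b1     pos=(+0.000,+0.029) vel=(+0.000,+0.000) ωy=+0.00 pitch=+0.0°
  b2     pos=(-0.076,+0.039) vel=(+0.000,+0.000) ωy=+0.00 pitch=-90.0°

Key-timestep trajectory:
   step    t(s)  b1.x    b1.z    b1.vx   b1.vz   b2.x    b2.z    b2.vx   b2.vz 
     66  0.2785   +0.000  +0.029  +0.000  +0.000   -0.039  +0.087  -0.001  +0.000
    132  0.5570   +0.000  +0.029  +0.000  +0.000   -0.041  +0.087  -0.012  -0.001
    198  0.8354   +0.000  +0.029  +0.000  +0.000   -0.053  +0.083  -0.102  -0.054


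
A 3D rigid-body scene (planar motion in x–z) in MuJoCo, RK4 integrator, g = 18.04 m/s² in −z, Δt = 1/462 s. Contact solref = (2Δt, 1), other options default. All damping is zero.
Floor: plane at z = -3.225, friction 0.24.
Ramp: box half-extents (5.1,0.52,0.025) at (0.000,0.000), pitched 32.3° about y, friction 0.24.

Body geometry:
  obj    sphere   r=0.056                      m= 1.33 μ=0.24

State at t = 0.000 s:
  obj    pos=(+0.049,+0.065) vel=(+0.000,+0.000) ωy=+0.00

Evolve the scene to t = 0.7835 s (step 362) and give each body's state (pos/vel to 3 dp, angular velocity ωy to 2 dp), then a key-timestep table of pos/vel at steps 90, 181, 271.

State at t = 0.7835 s:
  obj    pos=(+1.836,-1.065) vel=(+4.561,-2.883) ωy=+96.33

Key-timestep trajectory:
   step    t(s)  obj.x    obj.z    obj.vx   obj.vz 
     90  0.1948   +0.159  -0.005  +1.134  -0.717
    181  0.3918   +0.496  -0.218  +2.280  -1.442
    271  0.5866   +1.050  -0.568  +3.414  -2.158


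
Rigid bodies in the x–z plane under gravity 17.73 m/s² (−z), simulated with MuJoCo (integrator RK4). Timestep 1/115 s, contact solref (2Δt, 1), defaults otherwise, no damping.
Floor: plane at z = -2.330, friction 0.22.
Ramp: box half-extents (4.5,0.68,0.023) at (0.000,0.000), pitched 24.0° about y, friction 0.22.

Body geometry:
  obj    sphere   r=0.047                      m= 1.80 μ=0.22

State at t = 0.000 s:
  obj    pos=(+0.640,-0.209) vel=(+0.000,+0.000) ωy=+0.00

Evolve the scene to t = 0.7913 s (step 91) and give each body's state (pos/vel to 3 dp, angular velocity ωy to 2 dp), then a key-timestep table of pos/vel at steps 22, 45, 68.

State at t = 0.7913 s:
  obj    pos=(+2.114,-0.864) vel=(+3.724,-1.658) ωy=+86.68

Key-timestep trajectory:
   step    t(s)  obj.x    obj.z    obj.vx   obj.vz 
     22  0.1913   +0.726  -0.247  +0.901  -0.401
     45  0.3913   +1.001  -0.369  +1.842  -0.820
     68  0.5913   +1.463  -0.575  +2.783  -1.239


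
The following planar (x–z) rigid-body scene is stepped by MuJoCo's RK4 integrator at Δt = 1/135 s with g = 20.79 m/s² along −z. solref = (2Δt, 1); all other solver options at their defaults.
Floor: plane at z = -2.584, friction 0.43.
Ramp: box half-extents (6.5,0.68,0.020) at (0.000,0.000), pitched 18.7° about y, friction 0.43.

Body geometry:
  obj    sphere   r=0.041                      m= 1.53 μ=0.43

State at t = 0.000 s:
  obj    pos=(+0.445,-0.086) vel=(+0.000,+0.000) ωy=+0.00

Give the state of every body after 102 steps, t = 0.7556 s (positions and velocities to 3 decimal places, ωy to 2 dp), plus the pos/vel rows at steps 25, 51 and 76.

State at t = 0.7556 s:
  obj    pos=(+1.732,-0.522) vel=(+3.406,-1.153) ωy=+87.73

Key-timestep trajectory:
   step    t(s)  obj.x    obj.z    obj.vx   obj.vz 
     25  0.1852   +0.522  -0.112  +0.835  -0.283
     51  0.3778   +0.767  -0.195  +1.703  -0.577
     76  0.5630   +1.159  -0.328  +2.538  -0.859


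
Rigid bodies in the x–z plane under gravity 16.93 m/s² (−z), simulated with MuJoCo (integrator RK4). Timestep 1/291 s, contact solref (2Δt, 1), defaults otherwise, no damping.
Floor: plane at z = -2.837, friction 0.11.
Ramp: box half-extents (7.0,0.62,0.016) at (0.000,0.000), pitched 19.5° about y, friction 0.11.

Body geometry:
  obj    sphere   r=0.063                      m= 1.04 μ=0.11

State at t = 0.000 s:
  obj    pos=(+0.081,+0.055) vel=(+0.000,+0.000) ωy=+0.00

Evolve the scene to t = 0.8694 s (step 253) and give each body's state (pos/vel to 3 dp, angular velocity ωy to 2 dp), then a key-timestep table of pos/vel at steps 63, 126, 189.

State at t = 0.8694 s:
  obj    pos=(+1.519,-0.454) vel=(+3.309,-1.172) ωy=+55.69

Key-timestep trajectory:
   step    t(s)  obj.x    obj.z    obj.vx   obj.vz 
     63  0.2165   +0.170  +0.024  +0.824  -0.292
    126  0.4330   +0.438  -0.071  +1.648  -0.584
    189  0.6495   +0.884  -0.229  +2.472  -0.875


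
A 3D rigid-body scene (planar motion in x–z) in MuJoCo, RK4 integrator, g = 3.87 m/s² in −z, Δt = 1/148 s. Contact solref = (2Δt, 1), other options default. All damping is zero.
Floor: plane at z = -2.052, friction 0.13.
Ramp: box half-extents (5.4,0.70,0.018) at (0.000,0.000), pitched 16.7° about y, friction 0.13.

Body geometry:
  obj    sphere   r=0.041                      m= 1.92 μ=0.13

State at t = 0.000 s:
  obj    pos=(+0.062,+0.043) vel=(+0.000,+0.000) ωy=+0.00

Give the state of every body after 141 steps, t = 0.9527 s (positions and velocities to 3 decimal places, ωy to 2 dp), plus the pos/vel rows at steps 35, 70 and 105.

State at t = 0.9527 s:
  obj    pos=(+0.407,-0.061) vel=(+0.725,-0.217) ωy=+18.45

Key-timestep trajectory:
   step    t(s)  obj.x    obj.z    obj.vx   obj.vz 
     35  0.2365   +0.083  +0.037  +0.180  -0.054
     70  0.4730   +0.147  +0.017  +0.360  -0.108
    105  0.7095   +0.254  -0.014  +0.540  -0.162


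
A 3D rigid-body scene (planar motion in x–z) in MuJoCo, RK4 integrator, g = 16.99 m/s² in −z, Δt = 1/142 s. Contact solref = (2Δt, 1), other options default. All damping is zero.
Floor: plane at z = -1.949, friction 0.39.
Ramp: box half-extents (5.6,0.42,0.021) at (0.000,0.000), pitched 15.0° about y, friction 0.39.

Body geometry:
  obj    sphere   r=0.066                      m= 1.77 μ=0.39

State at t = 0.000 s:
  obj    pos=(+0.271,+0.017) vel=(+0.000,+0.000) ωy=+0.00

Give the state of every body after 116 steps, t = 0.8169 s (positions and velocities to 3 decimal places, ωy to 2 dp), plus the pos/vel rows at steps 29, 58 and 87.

State at t = 0.8169 s:
  obj    pos=(+1.283,-0.254) vel=(+2.478,-0.664) ωy=+38.87

Key-timestep trajectory:
   step    t(s)  obj.x    obj.z    obj.vx   obj.vz 
     29  0.2042   +0.334  +0.000  +0.620  -0.166
     58  0.4085   +0.524  -0.050  +1.239  -0.332
     87  0.6127   +0.841  -0.135  +1.859  -0.498


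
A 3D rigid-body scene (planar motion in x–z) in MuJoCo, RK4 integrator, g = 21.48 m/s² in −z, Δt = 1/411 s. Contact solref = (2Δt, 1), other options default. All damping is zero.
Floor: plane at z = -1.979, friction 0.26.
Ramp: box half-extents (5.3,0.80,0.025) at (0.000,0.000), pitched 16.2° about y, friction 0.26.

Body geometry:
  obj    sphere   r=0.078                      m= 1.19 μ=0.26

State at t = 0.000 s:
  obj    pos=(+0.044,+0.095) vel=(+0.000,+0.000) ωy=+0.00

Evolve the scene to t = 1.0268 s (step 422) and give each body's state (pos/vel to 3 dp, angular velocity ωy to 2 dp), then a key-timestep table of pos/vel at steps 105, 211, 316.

State at t = 1.0268 s:
  obj    pos=(+2.211,-0.535) vel=(+4.221,-1.226) ωy=+56.34

Key-timestep trajectory:
   step    t(s)  obj.x    obj.z    obj.vx   obj.vz 
    105  0.2555   +0.178  +0.056  +1.050  -0.305
    211  0.5134   +0.586  -0.063  +2.110  -0.613
    316  0.7689   +1.259  -0.259  +3.161  -0.918


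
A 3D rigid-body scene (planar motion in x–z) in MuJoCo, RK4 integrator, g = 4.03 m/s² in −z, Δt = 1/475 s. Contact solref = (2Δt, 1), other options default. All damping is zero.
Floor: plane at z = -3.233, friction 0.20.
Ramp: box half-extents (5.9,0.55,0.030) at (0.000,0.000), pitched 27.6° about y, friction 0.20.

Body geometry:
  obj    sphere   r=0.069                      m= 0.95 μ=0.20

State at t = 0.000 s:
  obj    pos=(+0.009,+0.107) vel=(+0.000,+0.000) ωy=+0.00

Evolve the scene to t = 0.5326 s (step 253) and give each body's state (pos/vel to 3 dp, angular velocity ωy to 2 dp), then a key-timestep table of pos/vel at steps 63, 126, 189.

State at t = 0.5326 s:
  obj    pos=(+0.177,+0.019) vel=(+0.630,-0.329) ωy=+10.29

Key-timestep trajectory:
   step    t(s)  obj.x    obj.z    obj.vx   obj.vz 
     63  0.1326   +0.019  +0.102  +0.157  -0.082
    126  0.2653   +0.051  +0.085  +0.314  -0.164
    189  0.3979   +0.103  +0.058  +0.470  -0.246


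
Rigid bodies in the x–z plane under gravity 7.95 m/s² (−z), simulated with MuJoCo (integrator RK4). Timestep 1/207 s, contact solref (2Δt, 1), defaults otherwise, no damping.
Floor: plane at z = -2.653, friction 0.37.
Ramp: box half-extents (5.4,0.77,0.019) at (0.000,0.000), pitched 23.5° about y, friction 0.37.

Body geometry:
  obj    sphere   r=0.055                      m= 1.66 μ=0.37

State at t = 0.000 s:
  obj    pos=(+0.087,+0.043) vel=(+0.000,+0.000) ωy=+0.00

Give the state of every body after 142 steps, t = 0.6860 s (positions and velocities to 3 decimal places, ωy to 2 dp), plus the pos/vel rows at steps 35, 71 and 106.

State at t = 0.6860 s:
  obj    pos=(+0.576,-0.170) vel=(+1.425,-0.619) ωy=+28.24

Key-timestep trajectory:
   step    t(s)  obj.x    obj.z    obj.vx   obj.vz 
     35  0.1691   +0.117  +0.030  +0.351  -0.153
     71  0.3430   +0.209  -0.010  +0.712  -0.310
    106  0.5121   +0.359  -0.076  +1.063  -0.462


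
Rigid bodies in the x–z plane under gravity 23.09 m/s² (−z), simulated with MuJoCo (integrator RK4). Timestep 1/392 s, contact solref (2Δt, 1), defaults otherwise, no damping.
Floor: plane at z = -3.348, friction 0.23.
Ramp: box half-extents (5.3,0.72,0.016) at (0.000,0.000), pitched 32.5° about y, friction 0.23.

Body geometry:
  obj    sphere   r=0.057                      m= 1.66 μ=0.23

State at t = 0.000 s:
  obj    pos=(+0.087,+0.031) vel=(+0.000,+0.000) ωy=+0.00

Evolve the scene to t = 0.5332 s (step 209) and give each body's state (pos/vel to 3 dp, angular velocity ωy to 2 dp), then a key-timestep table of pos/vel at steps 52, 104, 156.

State at t = 0.5332 s:
  obj    pos=(+1.150,-0.646) vel=(+3.985,-2.539) ωy=+82.87

Key-timestep trajectory:
   step    t(s)  obj.x    obj.z    obj.vx   obj.vz 
     52  0.1327   +0.153  -0.011  +0.992  -0.632
    104  0.2653   +0.350  -0.137  +1.983  -1.263
    156  0.3980   +0.679  -0.346  +2.975  -1.895


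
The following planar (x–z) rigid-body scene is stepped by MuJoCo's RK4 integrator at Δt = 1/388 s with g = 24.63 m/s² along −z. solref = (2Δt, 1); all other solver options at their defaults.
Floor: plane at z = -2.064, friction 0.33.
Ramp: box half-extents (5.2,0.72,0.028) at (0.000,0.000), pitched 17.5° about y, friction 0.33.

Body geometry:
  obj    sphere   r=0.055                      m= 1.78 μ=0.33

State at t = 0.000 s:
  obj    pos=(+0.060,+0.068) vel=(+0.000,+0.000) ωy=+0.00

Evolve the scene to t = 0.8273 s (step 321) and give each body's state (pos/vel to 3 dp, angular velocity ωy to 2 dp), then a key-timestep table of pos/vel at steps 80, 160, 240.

State at t = 0.8273 s:
  obj    pos=(+1.787,-0.476) vel=(+4.174,-1.316) ωy=+79.57

Key-timestep trajectory:
   step    t(s)  obj.x    obj.z    obj.vx   obj.vz 
     80  0.2062   +0.167  +0.034  +1.040  -0.328
    160  0.4124   +0.489  -0.067  +2.081  -0.656
    240  0.6186   +1.025  -0.236  +3.121  -0.984


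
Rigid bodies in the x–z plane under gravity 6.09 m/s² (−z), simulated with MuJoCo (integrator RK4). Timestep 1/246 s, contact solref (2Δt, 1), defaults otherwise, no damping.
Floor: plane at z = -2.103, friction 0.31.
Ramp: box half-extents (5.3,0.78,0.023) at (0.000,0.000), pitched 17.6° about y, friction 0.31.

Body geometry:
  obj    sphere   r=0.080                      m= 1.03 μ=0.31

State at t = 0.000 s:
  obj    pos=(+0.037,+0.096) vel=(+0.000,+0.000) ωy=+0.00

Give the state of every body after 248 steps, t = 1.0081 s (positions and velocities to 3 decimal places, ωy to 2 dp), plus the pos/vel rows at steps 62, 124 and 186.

State at t = 1.0081 s:
  obj    pos=(+0.674,-0.106) vel=(+1.264,-0.401) ωy=+16.57

Key-timestep trajectory:
   step    t(s)  obj.x    obj.z    obj.vx   obj.vz 
     62  0.2520   +0.077  +0.084  +0.316  -0.100
    124  0.5041   +0.196  +0.046  +0.632  -0.200
    186  0.7561   +0.396  -0.017  +0.948  -0.301


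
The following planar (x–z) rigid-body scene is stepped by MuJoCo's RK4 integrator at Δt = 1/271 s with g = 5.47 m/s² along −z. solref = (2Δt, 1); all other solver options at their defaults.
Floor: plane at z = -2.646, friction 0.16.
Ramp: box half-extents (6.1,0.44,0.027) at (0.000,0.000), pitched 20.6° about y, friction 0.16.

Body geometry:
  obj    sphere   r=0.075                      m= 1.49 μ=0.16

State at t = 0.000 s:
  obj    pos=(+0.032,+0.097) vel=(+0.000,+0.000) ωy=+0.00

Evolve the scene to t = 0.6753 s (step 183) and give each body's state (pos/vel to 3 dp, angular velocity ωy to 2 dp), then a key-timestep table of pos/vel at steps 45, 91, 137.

State at t = 0.6753 s:
  obj    pos=(+0.325,-0.013) vel=(+0.869,-0.327) ωy=+12.37

Key-timestep trajectory:
   step    t(s)  obj.x    obj.z    obj.vx   obj.vz 
     45  0.1661   +0.050  +0.090  +0.214  -0.080
     91  0.3358   +0.105  +0.070  +0.432  -0.162
    137  0.5055   +0.196  +0.035  +0.651  -0.245


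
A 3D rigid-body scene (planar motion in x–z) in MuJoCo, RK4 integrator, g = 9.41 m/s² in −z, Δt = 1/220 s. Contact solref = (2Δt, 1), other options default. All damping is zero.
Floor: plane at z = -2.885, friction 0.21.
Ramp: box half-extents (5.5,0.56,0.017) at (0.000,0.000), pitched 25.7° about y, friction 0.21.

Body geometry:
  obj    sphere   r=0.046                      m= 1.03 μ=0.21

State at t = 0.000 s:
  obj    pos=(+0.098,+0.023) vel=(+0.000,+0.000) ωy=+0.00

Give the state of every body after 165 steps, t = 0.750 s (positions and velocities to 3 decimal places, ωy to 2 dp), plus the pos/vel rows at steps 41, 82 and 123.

State at t = 0.750 s:
  obj    pos=(+0.837,-0.333) vel=(+1.970,-0.948) ωy=+47.51

Key-timestep trajectory:
   step    t(s)  obj.x    obj.z    obj.vx   obj.vz 
     41  0.1864   +0.144  +0.001  +0.490  -0.236
     82  0.3727   +0.280  -0.065  +0.979  -0.471
    123  0.5591   +0.509  -0.175  +1.469  -0.707


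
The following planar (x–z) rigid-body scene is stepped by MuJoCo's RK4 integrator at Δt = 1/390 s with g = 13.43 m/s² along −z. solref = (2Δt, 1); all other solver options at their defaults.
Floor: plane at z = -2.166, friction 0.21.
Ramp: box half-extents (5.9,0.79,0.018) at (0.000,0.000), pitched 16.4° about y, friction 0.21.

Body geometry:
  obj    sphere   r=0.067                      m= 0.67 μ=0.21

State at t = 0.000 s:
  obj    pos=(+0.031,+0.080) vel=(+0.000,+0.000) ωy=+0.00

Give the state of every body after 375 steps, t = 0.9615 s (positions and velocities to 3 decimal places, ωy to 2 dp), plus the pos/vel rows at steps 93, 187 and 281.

State at t = 0.9615 s:
  obj    pos=(+1.232,-0.274) vel=(+2.498,-0.735) ωy=+38.87

Key-timestep trajectory:
   step    t(s)  obj.x    obj.z    obj.vx   obj.vz 
     93  0.2385   +0.105  +0.058  +0.620  -0.182
    187  0.4795   +0.330  -0.008  +1.246  -0.367
    281  0.7205   +0.705  -0.119  +1.872  -0.551


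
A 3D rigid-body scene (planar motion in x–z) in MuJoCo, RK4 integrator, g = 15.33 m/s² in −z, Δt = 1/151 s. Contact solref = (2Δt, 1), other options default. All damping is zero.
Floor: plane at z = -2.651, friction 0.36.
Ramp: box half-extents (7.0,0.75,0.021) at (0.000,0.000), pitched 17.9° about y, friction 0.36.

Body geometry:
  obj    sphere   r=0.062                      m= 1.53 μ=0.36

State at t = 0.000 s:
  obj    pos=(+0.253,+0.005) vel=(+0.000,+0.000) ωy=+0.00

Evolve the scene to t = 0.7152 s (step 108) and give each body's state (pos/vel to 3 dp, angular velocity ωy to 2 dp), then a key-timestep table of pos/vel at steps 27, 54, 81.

State at t = 0.7152 s:
  obj    pos=(+1.072,-0.259) vel=(+2.291,-0.740) ωy=+38.81

Key-timestep trajectory:
   step    t(s)  obj.x    obj.z    obj.vx   obj.vz 
     27  0.1788   +0.304  -0.011  +0.573  -0.185
     54  0.3576   +0.458  -0.061  +1.145  -0.370
     81  0.5364   +0.714  -0.143  +1.718  -0.555


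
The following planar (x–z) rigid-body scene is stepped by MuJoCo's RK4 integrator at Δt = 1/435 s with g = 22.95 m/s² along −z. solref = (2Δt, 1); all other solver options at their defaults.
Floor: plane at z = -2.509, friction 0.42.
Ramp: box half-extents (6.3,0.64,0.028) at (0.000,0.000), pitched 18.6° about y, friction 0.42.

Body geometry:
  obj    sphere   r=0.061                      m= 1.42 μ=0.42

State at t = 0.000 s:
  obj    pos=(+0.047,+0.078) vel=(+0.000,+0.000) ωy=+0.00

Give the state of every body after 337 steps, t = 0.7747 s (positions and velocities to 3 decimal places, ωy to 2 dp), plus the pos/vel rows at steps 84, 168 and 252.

State at t = 0.7747 s:
  obj    pos=(+1.534,-0.422) vel=(+3.839,-1.292) ωy=+66.40

Key-timestep trajectory:
   step    t(s)  obj.x    obj.z    obj.vx   obj.vz 
     84  0.1931   +0.139  +0.047  +0.957  -0.322
    168  0.3862   +0.417  -0.046  +1.914  -0.644
    252  0.5793   +0.879  -0.202  +2.871  -0.966


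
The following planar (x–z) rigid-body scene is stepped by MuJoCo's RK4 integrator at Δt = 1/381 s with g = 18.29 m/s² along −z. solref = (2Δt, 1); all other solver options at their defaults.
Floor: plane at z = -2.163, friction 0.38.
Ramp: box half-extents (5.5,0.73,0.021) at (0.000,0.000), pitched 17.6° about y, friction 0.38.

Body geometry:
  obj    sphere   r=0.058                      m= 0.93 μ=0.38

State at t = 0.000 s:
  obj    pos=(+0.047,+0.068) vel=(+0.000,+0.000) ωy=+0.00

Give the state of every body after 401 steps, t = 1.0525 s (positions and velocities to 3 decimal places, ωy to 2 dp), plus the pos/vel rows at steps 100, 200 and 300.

State at t = 1.0525 s:
  obj    pos=(+2.133,-0.594) vel=(+3.963,-1.257) ωy=+71.68

Key-timestep trajectory:
   step    t(s)  obj.x    obj.z    obj.vx   obj.vz 
    100  0.2625   +0.177  +0.027  +0.988  -0.314
    200  0.5249   +0.566  -0.097  +1.977  -0.627
    300  0.7874   +1.214  -0.302  +2.965  -0.941
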